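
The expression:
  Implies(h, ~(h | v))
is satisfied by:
  {h: False}


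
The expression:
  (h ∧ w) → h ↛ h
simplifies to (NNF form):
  ¬h ∨ ¬w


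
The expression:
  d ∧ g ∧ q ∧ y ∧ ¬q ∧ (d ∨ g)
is never true.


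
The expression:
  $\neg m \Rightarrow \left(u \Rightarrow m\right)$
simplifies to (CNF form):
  $m \vee \neg u$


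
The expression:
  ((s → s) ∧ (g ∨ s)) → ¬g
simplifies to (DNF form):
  ¬g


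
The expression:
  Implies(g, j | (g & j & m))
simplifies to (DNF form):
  j | ~g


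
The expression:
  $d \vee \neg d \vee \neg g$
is always true.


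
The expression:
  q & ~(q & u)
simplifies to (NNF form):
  q & ~u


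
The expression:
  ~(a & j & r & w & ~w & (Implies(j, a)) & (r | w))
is always true.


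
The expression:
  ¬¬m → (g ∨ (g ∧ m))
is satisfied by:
  {g: True, m: False}
  {m: False, g: False}
  {m: True, g: True}


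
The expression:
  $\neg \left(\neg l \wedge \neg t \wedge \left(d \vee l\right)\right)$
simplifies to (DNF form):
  $l \vee t \vee \neg d$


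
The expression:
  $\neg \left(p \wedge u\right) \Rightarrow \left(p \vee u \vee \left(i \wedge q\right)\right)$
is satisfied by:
  {q: True, u: True, p: True, i: True}
  {q: True, u: True, p: True, i: False}
  {u: True, p: True, i: True, q: False}
  {u: True, p: True, i: False, q: False}
  {q: True, u: True, i: True, p: False}
  {q: True, u: True, i: False, p: False}
  {u: True, i: True, p: False, q: False}
  {u: True, i: False, p: False, q: False}
  {q: True, p: True, i: True, u: False}
  {q: True, p: True, i: False, u: False}
  {p: True, i: True, u: False, q: False}
  {p: True, u: False, i: False, q: False}
  {q: True, i: True, u: False, p: False}


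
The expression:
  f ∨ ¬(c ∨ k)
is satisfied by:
  {f: True, c: False, k: False}
  {k: True, f: True, c: False}
  {f: True, c: True, k: False}
  {k: True, f: True, c: True}
  {k: False, c: False, f: False}


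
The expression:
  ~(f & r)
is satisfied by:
  {r: False, f: False}
  {f: True, r: False}
  {r: True, f: False}


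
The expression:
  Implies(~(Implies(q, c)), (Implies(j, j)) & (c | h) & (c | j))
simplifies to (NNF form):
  c | ~q | (h & j)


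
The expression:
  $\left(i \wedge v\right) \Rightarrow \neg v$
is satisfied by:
  {v: False, i: False}
  {i: True, v: False}
  {v: True, i: False}


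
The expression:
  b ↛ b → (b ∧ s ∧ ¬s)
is always true.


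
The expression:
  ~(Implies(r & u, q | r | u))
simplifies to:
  False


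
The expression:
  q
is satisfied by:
  {q: True}


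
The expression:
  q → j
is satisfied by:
  {j: True, q: False}
  {q: False, j: False}
  {q: True, j: True}


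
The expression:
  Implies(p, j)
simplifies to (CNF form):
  j | ~p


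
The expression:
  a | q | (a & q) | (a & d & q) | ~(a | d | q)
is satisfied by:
  {a: True, q: True, d: False}
  {a: True, q: False, d: False}
  {q: True, a: False, d: False}
  {a: False, q: False, d: False}
  {a: True, d: True, q: True}
  {a: True, d: True, q: False}
  {d: True, q: True, a: False}


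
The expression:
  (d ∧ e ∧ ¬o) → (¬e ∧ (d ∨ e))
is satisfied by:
  {o: True, e: False, d: False}
  {e: False, d: False, o: False}
  {d: True, o: True, e: False}
  {d: True, e: False, o: False}
  {o: True, e: True, d: False}
  {e: True, o: False, d: False}
  {d: True, e: True, o: True}


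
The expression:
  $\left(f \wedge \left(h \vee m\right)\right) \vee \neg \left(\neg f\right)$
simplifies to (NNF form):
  $f$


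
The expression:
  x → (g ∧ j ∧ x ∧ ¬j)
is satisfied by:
  {x: False}


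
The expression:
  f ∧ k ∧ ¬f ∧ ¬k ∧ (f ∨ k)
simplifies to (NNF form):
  False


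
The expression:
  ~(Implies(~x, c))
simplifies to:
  ~c & ~x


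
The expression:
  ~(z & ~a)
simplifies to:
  a | ~z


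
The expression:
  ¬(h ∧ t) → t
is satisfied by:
  {t: True}


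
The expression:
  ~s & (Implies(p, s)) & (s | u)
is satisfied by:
  {u: True, p: False, s: False}


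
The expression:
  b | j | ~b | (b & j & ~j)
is always true.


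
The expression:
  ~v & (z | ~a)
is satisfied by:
  {z: True, v: False, a: False}
  {v: False, a: False, z: False}
  {a: True, z: True, v: False}


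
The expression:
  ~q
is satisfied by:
  {q: False}


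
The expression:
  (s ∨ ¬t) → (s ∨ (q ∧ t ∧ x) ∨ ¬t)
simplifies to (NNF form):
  True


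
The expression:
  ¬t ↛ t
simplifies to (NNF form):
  True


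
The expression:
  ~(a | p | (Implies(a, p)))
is never true.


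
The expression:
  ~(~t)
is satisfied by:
  {t: True}


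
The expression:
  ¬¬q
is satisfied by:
  {q: True}


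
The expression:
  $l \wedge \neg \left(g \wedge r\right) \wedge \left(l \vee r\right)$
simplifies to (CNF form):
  $l \wedge \left(\neg g \vee \neg r\right)$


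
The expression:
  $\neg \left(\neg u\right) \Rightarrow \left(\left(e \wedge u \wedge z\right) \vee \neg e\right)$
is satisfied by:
  {z: True, u: False, e: False}
  {u: False, e: False, z: False}
  {z: True, e: True, u: False}
  {e: True, u: False, z: False}
  {z: True, u: True, e: False}
  {u: True, z: False, e: False}
  {z: True, e: True, u: True}


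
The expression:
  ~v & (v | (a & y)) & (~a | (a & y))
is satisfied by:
  {a: True, y: True, v: False}


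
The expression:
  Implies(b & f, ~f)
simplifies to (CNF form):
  ~b | ~f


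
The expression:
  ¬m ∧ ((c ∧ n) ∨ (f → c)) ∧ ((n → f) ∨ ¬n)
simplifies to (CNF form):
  ¬m ∧ (c ∨ ¬f) ∧ (f ∨ ¬n)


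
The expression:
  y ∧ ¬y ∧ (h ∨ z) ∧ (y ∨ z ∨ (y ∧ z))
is never true.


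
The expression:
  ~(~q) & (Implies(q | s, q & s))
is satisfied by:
  {s: True, q: True}


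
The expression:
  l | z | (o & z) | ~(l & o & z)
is always true.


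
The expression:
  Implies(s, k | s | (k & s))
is always true.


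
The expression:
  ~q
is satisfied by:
  {q: False}


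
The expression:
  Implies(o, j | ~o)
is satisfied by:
  {j: True, o: False}
  {o: False, j: False}
  {o: True, j: True}


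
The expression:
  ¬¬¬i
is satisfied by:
  {i: False}


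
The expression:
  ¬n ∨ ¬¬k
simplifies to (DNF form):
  k ∨ ¬n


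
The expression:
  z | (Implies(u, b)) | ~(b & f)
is always true.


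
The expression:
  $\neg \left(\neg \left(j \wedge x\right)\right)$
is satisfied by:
  {j: True, x: True}


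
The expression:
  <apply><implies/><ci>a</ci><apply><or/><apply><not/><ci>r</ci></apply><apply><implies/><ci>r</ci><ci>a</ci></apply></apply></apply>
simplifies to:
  <true/>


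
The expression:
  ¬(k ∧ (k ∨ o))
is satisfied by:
  {k: False}


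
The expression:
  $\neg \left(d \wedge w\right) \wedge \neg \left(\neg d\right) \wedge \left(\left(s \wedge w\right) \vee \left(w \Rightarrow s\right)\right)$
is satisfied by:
  {d: True, w: False}


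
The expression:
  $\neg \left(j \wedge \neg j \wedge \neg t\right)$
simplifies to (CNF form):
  $\text{True}$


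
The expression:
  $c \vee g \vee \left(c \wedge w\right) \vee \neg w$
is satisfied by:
  {g: True, c: True, w: False}
  {g: True, w: False, c: False}
  {c: True, w: False, g: False}
  {c: False, w: False, g: False}
  {g: True, c: True, w: True}
  {g: True, w: True, c: False}
  {c: True, w: True, g: False}


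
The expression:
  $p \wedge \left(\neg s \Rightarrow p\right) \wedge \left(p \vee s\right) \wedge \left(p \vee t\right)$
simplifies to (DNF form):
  $p$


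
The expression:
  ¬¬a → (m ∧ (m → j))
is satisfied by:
  {j: True, m: True, a: False}
  {j: True, m: False, a: False}
  {m: True, j: False, a: False}
  {j: False, m: False, a: False}
  {a: True, j: True, m: True}


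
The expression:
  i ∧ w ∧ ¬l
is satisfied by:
  {i: True, w: True, l: False}


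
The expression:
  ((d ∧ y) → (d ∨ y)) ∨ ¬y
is always true.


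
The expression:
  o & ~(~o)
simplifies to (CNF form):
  o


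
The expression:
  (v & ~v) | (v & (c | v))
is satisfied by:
  {v: True}


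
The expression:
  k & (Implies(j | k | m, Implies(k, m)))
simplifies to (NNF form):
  k & m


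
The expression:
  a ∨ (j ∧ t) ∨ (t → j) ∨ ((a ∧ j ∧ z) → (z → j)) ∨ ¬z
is always true.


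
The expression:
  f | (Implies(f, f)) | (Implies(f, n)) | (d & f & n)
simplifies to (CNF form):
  True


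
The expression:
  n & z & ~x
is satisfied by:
  {z: True, n: True, x: False}


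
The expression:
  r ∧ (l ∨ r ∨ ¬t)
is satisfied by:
  {r: True}


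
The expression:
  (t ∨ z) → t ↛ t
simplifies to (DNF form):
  ¬t ∧ ¬z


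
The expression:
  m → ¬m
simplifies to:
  ¬m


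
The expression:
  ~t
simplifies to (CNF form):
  ~t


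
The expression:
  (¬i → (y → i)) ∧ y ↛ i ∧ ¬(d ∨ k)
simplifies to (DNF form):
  False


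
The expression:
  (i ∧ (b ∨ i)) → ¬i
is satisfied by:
  {i: False}


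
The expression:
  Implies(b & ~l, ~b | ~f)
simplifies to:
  l | ~b | ~f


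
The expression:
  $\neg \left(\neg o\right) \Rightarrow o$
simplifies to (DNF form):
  $\text{True}$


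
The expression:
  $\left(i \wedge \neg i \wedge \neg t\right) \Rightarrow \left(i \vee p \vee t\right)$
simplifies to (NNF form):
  $\text{True}$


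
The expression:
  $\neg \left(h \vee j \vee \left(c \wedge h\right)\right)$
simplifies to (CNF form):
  $\neg h \wedge \neg j$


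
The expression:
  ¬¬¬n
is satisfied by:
  {n: False}


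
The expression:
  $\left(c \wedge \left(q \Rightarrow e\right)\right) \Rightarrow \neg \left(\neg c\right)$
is always true.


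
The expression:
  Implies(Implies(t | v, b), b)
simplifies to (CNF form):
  b | t | v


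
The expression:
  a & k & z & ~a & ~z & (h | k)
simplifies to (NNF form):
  False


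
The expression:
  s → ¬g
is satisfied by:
  {s: False, g: False}
  {g: True, s: False}
  {s: True, g: False}


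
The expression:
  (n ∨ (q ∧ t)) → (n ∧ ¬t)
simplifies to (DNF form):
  (¬n ∧ ¬q) ∨ ¬t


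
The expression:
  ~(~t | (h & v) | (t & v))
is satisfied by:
  {t: True, v: False}


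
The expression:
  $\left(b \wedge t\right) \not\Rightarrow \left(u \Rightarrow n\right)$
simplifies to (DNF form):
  $b \wedge t \wedge u \wedge \neg n$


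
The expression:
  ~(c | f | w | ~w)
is never true.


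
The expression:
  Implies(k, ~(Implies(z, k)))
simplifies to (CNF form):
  ~k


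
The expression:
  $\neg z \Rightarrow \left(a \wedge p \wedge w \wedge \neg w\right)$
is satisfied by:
  {z: True}


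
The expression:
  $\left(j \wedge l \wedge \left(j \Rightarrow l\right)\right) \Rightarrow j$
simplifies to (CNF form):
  $\text{True}$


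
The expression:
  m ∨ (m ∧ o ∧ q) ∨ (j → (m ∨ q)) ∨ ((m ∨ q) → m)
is always true.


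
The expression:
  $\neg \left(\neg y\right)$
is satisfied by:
  {y: True}


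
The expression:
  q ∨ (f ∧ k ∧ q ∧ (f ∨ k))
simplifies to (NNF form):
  q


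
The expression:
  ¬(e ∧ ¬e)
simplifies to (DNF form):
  True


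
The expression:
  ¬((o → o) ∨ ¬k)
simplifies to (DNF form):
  False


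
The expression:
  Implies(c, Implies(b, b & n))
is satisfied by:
  {n: True, c: False, b: False}
  {c: False, b: False, n: False}
  {n: True, b: True, c: False}
  {b: True, c: False, n: False}
  {n: True, c: True, b: False}
  {c: True, n: False, b: False}
  {n: True, b: True, c: True}


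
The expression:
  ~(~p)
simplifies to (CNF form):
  p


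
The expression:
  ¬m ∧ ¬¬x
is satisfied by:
  {x: True, m: False}


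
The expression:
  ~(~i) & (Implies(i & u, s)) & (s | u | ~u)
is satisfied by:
  {i: True, s: True, u: False}
  {i: True, u: False, s: False}
  {i: True, s: True, u: True}


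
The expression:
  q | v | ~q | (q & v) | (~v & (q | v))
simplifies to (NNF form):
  True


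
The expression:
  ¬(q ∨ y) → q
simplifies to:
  q ∨ y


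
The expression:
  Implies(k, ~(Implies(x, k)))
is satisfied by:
  {k: False}


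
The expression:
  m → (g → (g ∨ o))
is always true.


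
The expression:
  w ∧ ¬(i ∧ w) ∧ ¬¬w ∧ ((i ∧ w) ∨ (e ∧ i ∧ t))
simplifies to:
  False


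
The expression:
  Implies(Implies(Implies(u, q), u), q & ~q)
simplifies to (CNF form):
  ~u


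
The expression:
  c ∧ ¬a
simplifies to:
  c ∧ ¬a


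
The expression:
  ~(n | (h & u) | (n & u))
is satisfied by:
  {n: False, h: False, u: False}
  {u: True, n: False, h: False}
  {h: True, n: False, u: False}


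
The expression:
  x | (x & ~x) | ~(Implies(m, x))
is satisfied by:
  {x: True, m: True}
  {x: True, m: False}
  {m: True, x: False}


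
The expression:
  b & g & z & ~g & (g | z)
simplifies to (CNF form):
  False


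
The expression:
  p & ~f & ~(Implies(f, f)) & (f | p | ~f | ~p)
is never true.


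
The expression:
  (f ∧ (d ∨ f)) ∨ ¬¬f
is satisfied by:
  {f: True}


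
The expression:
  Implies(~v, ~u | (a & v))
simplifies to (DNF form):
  v | ~u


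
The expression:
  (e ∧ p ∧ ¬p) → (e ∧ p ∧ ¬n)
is always true.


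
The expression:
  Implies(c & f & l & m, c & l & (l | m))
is always true.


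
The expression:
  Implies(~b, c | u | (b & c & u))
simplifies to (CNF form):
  b | c | u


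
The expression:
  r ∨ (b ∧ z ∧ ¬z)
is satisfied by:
  {r: True}


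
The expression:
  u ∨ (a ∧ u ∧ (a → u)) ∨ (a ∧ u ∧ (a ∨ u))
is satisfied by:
  {u: True}


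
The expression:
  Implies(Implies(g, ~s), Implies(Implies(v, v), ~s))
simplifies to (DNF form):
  g | ~s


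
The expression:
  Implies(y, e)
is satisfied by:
  {e: True, y: False}
  {y: False, e: False}
  {y: True, e: True}


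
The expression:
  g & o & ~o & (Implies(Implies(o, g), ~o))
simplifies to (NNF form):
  False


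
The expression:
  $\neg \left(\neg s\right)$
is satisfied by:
  {s: True}


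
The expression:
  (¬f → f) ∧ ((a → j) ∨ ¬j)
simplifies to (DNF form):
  f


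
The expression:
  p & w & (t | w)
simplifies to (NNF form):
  p & w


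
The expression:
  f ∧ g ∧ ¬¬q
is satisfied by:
  {f: True, g: True, q: True}


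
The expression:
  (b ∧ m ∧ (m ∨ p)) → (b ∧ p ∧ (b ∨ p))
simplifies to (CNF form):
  p ∨ ¬b ∨ ¬m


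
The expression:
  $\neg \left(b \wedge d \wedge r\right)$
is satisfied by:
  {d: False, b: False, r: False}
  {r: True, d: False, b: False}
  {b: True, d: False, r: False}
  {r: True, b: True, d: False}
  {d: True, r: False, b: False}
  {r: True, d: True, b: False}
  {b: True, d: True, r: False}


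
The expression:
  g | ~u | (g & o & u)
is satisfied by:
  {g: True, u: False}
  {u: False, g: False}
  {u: True, g: True}


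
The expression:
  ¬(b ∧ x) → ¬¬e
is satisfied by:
  {x: True, e: True, b: True}
  {x: True, e: True, b: False}
  {e: True, b: True, x: False}
  {e: True, b: False, x: False}
  {x: True, b: True, e: False}


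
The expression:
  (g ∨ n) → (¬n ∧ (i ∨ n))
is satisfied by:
  {i: True, n: False, g: False}
  {n: False, g: False, i: False}
  {i: True, g: True, n: False}


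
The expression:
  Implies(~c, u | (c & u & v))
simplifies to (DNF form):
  c | u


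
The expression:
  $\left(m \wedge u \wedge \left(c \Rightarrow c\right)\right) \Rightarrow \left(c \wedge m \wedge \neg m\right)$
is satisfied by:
  {u: False, m: False}
  {m: True, u: False}
  {u: True, m: False}


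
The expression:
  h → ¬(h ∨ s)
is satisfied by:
  {h: False}


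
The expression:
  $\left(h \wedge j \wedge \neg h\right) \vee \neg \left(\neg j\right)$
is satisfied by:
  {j: True}


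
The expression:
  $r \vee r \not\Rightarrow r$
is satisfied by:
  {r: True}


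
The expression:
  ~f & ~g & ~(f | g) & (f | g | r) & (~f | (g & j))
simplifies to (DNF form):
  r & ~f & ~g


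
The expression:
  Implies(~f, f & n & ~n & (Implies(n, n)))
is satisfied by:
  {f: True}


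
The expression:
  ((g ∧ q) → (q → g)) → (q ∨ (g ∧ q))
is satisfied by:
  {q: True}


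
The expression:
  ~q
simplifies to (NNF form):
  ~q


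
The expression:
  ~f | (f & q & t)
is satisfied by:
  {t: True, q: True, f: False}
  {t: True, q: False, f: False}
  {q: True, t: False, f: False}
  {t: False, q: False, f: False}
  {f: True, t: True, q: True}


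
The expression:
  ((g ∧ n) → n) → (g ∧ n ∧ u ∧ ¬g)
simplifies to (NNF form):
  False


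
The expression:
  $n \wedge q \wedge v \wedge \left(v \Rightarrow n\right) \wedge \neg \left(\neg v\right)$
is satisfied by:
  {n: True, q: True, v: True}


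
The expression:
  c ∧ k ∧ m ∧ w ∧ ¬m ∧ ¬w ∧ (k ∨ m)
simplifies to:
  False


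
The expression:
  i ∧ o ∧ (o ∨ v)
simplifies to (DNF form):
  i ∧ o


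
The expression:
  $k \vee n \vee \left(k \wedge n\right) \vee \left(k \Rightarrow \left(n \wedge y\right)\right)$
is always true.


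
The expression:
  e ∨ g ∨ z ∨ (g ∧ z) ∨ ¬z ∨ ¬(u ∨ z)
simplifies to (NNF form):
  True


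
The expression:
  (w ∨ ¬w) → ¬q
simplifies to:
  ¬q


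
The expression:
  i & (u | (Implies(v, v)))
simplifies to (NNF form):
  i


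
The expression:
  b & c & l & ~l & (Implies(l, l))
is never true.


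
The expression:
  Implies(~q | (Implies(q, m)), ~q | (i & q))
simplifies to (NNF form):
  i | ~m | ~q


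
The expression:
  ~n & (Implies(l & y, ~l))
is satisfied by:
  {n: False, l: False, y: False}
  {y: True, n: False, l: False}
  {l: True, n: False, y: False}


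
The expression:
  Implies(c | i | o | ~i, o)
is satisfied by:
  {o: True}


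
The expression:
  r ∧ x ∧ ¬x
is never true.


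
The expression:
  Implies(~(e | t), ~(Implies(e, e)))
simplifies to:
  e | t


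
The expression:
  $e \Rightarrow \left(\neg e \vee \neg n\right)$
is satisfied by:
  {e: False, n: False}
  {n: True, e: False}
  {e: True, n: False}


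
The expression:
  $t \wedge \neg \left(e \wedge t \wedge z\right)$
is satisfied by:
  {t: True, e: False, z: False}
  {t: True, z: True, e: False}
  {t: True, e: True, z: False}


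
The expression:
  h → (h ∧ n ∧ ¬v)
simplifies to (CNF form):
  (n ∨ ¬h) ∧ (¬h ∨ ¬v)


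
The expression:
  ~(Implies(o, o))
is never true.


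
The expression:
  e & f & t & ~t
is never true.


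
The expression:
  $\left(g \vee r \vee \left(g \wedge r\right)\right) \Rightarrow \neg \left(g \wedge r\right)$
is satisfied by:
  {g: False, r: False}
  {r: True, g: False}
  {g: True, r: False}


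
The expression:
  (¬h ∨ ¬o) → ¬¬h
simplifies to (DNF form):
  h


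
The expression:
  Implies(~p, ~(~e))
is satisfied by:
  {e: True, p: True}
  {e: True, p: False}
  {p: True, e: False}


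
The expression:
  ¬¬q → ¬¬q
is always true.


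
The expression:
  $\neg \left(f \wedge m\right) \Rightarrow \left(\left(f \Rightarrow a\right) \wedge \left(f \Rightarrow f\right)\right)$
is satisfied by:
  {a: True, m: True, f: False}
  {a: True, m: False, f: False}
  {m: True, a: False, f: False}
  {a: False, m: False, f: False}
  {f: True, a: True, m: True}
  {f: True, a: True, m: False}
  {f: True, m: True, a: False}


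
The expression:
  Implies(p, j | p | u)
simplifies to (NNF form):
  True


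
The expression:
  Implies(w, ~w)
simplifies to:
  ~w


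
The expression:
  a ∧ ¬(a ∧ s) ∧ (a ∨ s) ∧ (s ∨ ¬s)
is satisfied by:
  {a: True, s: False}


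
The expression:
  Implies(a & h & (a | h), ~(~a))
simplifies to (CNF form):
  True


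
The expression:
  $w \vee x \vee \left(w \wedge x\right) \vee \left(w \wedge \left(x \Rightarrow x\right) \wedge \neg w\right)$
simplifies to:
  $w \vee x$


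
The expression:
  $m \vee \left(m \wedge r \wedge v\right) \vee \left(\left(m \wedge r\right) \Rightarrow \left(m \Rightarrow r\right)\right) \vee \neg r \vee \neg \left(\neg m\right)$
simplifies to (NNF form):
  $\text{True}$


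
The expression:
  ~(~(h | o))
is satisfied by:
  {o: True, h: True}
  {o: True, h: False}
  {h: True, o: False}


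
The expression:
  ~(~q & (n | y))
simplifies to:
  q | (~n & ~y)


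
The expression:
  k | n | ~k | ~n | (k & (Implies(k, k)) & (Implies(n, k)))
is always true.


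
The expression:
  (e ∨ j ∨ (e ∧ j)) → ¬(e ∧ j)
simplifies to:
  ¬e ∨ ¬j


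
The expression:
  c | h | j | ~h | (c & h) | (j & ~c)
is always true.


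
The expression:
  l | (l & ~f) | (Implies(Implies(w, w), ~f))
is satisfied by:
  {l: True, f: False}
  {f: False, l: False}
  {f: True, l: True}


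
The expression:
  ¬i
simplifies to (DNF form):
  ¬i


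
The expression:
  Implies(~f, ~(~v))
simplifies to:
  f | v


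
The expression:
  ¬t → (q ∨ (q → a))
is always true.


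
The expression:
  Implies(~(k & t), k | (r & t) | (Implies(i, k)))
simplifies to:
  k | ~i | (r & t)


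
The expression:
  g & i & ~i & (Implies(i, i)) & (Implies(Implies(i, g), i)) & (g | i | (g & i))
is never true.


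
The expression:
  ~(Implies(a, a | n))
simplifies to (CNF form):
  False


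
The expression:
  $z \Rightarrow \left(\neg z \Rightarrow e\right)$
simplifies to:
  $\text{True}$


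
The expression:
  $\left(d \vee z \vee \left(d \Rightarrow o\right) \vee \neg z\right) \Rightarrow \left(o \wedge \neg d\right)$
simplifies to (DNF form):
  $o \wedge \neg d$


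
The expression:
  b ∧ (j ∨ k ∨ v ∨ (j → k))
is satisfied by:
  {b: True}


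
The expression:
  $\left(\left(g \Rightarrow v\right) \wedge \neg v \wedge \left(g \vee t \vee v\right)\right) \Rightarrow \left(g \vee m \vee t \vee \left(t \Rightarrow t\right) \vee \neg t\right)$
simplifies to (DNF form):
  $\text{True}$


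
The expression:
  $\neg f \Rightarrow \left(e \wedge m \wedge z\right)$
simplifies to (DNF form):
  $f \vee \left(e \wedge m \wedge z\right)$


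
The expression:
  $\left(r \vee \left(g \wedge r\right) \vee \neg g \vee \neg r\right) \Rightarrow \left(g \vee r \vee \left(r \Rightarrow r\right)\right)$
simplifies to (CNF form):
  $\text{True}$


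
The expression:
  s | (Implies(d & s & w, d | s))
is always true.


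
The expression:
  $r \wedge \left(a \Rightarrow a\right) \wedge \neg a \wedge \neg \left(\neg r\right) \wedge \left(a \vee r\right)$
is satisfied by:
  {r: True, a: False}


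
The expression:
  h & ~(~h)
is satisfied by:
  {h: True}


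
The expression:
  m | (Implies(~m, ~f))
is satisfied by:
  {m: True, f: False}
  {f: False, m: False}
  {f: True, m: True}


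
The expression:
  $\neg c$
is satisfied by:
  {c: False}


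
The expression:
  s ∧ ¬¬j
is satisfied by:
  {j: True, s: True}


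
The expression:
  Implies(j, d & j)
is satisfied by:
  {d: True, j: False}
  {j: False, d: False}
  {j: True, d: True}


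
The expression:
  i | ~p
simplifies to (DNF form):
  i | ~p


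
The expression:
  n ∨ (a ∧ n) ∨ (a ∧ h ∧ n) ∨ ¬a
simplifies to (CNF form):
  n ∨ ¬a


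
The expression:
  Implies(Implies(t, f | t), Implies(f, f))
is always true.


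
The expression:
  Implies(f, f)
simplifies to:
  True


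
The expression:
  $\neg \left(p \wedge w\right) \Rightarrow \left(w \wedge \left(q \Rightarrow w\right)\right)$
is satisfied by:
  {w: True}


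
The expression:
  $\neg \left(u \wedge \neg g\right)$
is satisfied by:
  {g: True, u: False}
  {u: False, g: False}
  {u: True, g: True}


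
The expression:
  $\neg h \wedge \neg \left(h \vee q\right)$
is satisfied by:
  {q: False, h: False}


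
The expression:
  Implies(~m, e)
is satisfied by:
  {m: True, e: True}
  {m: True, e: False}
  {e: True, m: False}


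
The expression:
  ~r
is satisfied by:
  {r: False}


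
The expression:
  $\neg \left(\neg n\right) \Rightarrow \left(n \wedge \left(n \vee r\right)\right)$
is always true.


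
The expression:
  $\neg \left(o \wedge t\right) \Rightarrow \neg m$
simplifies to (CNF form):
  $\left(o \vee \neg m\right) \wedge \left(t \vee \neg m\right)$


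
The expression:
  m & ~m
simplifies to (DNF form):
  False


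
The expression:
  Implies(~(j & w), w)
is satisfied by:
  {w: True}


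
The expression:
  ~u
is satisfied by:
  {u: False}


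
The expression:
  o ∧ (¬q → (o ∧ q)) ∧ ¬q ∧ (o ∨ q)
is never true.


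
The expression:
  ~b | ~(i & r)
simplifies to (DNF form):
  ~b | ~i | ~r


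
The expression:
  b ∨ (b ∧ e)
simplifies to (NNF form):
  b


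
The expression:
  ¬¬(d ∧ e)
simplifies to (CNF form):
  d ∧ e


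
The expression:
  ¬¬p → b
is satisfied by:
  {b: True, p: False}
  {p: False, b: False}
  {p: True, b: True}


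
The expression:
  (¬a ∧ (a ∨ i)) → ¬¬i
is always true.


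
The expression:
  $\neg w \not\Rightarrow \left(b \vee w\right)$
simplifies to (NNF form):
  $\neg b \wedge \neg w$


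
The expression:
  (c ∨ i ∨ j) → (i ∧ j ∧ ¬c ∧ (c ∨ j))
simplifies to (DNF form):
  (i ∧ j ∧ ¬c) ∨ (i ∧ ¬c ∧ ¬i) ∨ (j ∧ ¬c ∧ ¬j) ∨ (¬c ∧ ¬i ∧ ¬j)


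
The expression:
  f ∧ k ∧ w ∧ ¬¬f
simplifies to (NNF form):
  f ∧ k ∧ w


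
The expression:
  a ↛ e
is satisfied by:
  {a: True, e: False}


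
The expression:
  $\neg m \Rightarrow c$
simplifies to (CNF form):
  $c \vee m$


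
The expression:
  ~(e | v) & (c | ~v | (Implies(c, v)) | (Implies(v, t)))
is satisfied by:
  {v: False, e: False}


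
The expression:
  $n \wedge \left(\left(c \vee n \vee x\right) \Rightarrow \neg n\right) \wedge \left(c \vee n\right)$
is never true.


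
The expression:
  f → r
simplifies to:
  r ∨ ¬f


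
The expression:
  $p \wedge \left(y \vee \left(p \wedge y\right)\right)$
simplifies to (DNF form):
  $p \wedge y$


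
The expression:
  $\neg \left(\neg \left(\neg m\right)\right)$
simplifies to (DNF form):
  $\neg m$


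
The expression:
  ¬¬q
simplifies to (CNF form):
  q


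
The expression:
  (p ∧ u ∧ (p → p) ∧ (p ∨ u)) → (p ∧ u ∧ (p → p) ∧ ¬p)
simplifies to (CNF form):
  ¬p ∨ ¬u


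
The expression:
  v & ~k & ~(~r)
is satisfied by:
  {r: True, v: True, k: False}


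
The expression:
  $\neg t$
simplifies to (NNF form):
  $\neg t$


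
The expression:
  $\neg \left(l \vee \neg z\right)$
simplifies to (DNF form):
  $z \wedge \neg l$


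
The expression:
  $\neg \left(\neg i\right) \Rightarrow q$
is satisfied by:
  {q: True, i: False}
  {i: False, q: False}
  {i: True, q: True}


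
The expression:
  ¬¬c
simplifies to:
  c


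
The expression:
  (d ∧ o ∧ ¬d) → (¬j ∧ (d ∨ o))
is always true.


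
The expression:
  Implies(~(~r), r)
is always true.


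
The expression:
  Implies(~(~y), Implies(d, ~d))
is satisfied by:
  {d: False, y: False}
  {y: True, d: False}
  {d: True, y: False}


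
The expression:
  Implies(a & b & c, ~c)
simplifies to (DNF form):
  ~a | ~b | ~c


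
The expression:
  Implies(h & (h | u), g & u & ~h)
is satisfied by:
  {h: False}


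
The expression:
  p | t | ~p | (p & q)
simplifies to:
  True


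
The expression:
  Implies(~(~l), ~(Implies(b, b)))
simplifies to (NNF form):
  ~l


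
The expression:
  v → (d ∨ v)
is always true.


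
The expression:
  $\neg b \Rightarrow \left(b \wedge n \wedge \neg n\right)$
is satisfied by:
  {b: True}


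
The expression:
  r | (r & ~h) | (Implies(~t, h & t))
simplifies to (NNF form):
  r | t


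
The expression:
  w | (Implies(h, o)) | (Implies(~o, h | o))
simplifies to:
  True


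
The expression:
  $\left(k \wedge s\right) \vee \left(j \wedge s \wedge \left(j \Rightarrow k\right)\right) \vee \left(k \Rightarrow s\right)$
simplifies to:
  $s \vee \neg k$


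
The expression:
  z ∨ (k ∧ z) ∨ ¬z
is always true.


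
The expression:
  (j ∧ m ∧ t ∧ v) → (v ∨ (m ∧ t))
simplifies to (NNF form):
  True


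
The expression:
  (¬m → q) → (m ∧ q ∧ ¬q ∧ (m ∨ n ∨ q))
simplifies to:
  ¬m ∧ ¬q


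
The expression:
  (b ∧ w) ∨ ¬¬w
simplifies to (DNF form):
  w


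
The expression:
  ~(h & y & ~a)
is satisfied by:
  {a: True, h: False, y: False}
  {h: False, y: False, a: False}
  {a: True, y: True, h: False}
  {y: True, h: False, a: False}
  {a: True, h: True, y: False}
  {h: True, a: False, y: False}
  {a: True, y: True, h: True}


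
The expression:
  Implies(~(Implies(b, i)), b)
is always true.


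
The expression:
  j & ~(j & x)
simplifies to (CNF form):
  j & ~x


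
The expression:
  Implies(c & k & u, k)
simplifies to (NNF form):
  True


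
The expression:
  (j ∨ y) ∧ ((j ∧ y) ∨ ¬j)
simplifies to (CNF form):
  y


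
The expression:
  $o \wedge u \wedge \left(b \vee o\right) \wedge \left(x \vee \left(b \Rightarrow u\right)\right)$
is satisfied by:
  {u: True, o: True}


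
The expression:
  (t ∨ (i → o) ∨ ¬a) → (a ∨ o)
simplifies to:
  a ∨ o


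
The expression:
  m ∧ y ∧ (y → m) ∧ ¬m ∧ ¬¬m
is never true.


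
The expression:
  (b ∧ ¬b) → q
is always true.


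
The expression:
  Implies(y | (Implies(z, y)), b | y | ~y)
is always true.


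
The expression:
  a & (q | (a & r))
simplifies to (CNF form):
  a & (q | r)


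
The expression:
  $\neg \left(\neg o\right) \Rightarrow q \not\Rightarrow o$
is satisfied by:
  {o: False}


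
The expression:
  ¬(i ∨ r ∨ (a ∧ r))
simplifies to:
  ¬i ∧ ¬r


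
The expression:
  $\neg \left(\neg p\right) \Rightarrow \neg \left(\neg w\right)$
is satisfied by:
  {w: True, p: False}
  {p: False, w: False}
  {p: True, w: True}


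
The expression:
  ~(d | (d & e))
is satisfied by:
  {d: False}


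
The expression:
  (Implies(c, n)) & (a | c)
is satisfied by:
  {a: True, n: True, c: False}
  {a: True, n: False, c: False}
  {a: True, c: True, n: True}
  {c: True, n: True, a: False}


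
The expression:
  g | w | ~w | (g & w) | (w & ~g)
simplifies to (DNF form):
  True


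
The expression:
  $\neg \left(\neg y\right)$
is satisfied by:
  {y: True}


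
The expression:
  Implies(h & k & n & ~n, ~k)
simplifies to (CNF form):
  True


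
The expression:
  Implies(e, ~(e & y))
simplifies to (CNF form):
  ~e | ~y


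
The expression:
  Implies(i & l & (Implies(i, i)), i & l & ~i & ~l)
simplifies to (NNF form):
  ~i | ~l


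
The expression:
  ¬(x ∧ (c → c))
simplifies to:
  ¬x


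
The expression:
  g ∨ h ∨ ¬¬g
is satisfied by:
  {g: True, h: True}
  {g: True, h: False}
  {h: True, g: False}


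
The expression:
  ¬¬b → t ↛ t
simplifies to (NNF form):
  ¬b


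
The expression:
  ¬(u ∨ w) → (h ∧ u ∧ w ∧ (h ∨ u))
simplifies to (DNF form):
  u ∨ w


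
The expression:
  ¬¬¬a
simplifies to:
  ¬a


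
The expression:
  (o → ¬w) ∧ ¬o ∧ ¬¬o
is never true.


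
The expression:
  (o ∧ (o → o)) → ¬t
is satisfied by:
  {o: False, t: False}
  {t: True, o: False}
  {o: True, t: False}


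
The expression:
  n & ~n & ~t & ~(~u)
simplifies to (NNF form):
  False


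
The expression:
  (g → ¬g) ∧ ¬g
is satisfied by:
  {g: False}


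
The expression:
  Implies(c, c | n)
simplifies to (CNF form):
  True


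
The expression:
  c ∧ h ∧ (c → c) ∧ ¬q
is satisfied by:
  {h: True, c: True, q: False}


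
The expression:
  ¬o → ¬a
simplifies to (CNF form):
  o ∨ ¬a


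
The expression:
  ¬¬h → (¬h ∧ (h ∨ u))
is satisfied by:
  {h: False}


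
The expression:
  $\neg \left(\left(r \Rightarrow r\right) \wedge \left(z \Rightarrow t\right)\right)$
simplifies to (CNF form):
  $z \wedge \neg t$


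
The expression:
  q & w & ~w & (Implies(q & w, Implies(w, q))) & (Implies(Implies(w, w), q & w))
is never true.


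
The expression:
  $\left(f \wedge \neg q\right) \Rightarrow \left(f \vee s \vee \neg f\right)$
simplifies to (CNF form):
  $\text{True}$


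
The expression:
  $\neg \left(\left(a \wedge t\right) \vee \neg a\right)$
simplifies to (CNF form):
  $a \wedge \neg t$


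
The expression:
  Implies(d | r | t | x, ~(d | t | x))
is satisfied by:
  {x: False, d: False, t: False}


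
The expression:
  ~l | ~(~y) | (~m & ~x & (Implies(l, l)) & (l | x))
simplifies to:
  y | ~l | (~m & ~x)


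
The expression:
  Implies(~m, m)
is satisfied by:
  {m: True}


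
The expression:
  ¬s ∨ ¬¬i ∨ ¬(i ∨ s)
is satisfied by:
  {i: True, s: False}
  {s: False, i: False}
  {s: True, i: True}


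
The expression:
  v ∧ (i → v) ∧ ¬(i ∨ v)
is never true.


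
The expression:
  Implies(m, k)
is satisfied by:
  {k: True, m: False}
  {m: False, k: False}
  {m: True, k: True}


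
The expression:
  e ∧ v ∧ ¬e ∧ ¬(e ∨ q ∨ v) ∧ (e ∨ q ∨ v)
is never true.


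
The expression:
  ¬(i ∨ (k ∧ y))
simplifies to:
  ¬i ∧ (¬k ∨ ¬y)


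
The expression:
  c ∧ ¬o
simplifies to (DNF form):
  c ∧ ¬o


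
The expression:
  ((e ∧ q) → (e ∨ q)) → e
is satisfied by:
  {e: True}


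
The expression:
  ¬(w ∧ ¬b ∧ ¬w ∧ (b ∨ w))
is always true.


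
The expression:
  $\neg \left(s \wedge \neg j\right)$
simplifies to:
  $j \vee \neg s$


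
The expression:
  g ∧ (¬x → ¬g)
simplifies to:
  g ∧ x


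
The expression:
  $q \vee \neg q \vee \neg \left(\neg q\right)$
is always true.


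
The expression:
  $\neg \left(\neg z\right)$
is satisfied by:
  {z: True}


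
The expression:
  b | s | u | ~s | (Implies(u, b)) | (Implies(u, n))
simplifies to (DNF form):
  True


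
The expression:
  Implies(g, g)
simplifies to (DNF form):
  True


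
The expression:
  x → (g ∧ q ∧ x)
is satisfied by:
  {g: True, q: True, x: False}
  {g: True, q: False, x: False}
  {q: True, g: False, x: False}
  {g: False, q: False, x: False}
  {x: True, g: True, q: True}


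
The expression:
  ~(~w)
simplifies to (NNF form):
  w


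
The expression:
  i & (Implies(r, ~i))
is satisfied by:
  {i: True, r: False}


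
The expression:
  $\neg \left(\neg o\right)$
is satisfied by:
  {o: True}


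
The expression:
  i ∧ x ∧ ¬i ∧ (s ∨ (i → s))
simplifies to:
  False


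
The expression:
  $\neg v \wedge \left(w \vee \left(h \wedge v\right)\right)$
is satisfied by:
  {w: True, v: False}


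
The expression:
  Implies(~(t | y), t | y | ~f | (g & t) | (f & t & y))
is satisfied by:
  {y: True, t: True, f: False}
  {y: True, t: False, f: False}
  {t: True, y: False, f: False}
  {y: False, t: False, f: False}
  {f: True, y: True, t: True}
  {f: True, y: True, t: False}
  {f: True, t: True, y: False}


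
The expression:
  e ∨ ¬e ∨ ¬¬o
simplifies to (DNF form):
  True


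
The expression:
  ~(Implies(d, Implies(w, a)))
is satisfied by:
  {w: True, d: True, a: False}


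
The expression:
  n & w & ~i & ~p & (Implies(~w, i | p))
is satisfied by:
  {w: True, n: True, i: False, p: False}


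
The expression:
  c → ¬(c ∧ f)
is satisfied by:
  {c: False, f: False}
  {f: True, c: False}
  {c: True, f: False}


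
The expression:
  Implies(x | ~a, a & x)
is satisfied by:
  {a: True}


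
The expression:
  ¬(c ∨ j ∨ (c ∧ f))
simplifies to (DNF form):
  ¬c ∧ ¬j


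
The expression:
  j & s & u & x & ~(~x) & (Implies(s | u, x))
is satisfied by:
  {j: True, u: True, s: True, x: True}


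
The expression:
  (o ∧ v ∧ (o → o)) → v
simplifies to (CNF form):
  True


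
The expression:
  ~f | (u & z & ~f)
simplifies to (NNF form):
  ~f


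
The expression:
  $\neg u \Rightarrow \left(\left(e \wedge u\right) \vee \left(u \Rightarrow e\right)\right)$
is always true.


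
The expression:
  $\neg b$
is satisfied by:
  {b: False}


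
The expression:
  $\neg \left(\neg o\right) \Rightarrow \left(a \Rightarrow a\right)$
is always true.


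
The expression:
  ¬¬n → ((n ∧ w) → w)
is always true.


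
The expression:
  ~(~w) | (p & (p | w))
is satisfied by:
  {p: True, w: True}
  {p: True, w: False}
  {w: True, p: False}


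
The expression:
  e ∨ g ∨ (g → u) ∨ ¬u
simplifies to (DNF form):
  True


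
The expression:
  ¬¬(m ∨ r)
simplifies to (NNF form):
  m ∨ r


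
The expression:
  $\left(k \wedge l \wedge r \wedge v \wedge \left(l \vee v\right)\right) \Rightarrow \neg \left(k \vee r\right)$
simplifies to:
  $\neg k \vee \neg l \vee \neg r \vee \neg v$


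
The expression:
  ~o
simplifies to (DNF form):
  ~o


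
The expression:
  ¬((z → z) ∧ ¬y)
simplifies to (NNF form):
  y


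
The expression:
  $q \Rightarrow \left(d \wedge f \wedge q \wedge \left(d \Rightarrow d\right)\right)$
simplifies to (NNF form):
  $\left(d \wedge f\right) \vee \neg q$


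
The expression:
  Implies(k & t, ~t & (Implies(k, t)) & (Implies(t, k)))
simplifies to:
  ~k | ~t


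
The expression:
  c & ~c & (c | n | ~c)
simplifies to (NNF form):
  False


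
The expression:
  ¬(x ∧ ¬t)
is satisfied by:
  {t: True, x: False}
  {x: False, t: False}
  {x: True, t: True}


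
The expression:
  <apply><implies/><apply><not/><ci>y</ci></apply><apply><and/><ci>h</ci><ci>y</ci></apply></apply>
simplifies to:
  <ci>y</ci>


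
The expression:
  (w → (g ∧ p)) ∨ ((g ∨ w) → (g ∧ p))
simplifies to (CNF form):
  (g ∨ ¬w) ∧ (p ∨ ¬w)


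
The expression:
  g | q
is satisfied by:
  {q: True, g: True}
  {q: True, g: False}
  {g: True, q: False}


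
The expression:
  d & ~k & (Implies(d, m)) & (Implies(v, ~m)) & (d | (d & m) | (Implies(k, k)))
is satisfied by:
  {d: True, m: True, v: False, k: False}


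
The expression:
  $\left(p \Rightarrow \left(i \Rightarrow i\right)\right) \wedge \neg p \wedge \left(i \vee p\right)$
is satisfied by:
  {i: True, p: False}


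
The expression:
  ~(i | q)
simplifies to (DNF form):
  ~i & ~q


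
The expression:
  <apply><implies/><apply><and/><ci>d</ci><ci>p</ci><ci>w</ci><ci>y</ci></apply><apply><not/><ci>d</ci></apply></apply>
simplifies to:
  <apply><or/><apply><not/><ci>d</ci></apply><apply><not/><ci>p</ci></apply><apply><not/><ci>w</ci></apply><apply><not/><ci>y</ci></apply></apply>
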